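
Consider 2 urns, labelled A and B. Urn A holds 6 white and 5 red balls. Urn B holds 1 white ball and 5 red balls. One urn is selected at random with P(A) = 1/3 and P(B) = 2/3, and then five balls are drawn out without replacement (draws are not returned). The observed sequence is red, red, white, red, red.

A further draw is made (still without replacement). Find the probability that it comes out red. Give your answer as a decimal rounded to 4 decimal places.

0.9688

The likelihood of the observed sequence under each hypothesis: P(data | urn A) = (5/11)(4/10)(6/9)(3/8)(2/7) = 1/77; P(data | urn B) = (5/6)(4/5)(1/4)(3/3)(2/2) = 1/6.
The prior-weighted likelihoods are 1/3 · 1/77 = 1/231, 2/3 · 1/6 = 1/9; summing to 80/693.
The posterior is then P(urn A | data) = 3/80, P(urn B | data) = 77/80.
Averaging over the posterior, P(red next | data) = (1/6)(3/80) + (1)(77/80) = 31/32.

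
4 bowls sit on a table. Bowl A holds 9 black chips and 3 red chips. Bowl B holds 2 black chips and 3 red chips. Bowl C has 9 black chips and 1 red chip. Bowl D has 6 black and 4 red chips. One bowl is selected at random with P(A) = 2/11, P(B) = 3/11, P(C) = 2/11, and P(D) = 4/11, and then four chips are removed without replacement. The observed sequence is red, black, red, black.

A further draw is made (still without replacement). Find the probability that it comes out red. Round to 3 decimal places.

Under each hypothesis, the probability of the observed sequence is: P(data | bowl A) = (3/12)(9/11)(2/10)(8/9) = 0.036364; P(data | bowl B) = (3/5)(2/4)(2/3)(1/2) = 0.1; P(data | bowl C) = (1/10)(9/9)(0/8) = 0; P(data | bowl D) = (4/10)(6/9)(3/8)(5/7) = 0.071429.
The prior-weighted likelihoods are 2/11 · 0.036364 = 0.0066116, 3/11 · 0.1 = 0.027273, 2/11 · 0 = 0, 4/11 · 0.071429 = 0.025974; with total 0.059858.
Dividing through by the total gives posterior P(bowl A | data) = 0.11045, P(bowl B | data) = 0.45562, P(bowl C | data) = 0, P(bowl D | data) = 0.43393.
Averaging over the posterior, P(red next | data) = (1/8)(0.11045) + (1)(0.45562) + (1/3)(0.43393) = 0.61407.

0.614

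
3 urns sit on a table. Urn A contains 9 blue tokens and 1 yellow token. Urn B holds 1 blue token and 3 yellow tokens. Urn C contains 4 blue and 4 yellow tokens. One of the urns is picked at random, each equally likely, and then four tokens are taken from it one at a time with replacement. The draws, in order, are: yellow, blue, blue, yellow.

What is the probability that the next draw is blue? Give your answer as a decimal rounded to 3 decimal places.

0.448

Under each hypothesis, the probability of the observed sequence is: P(data | urn A) = (1/10)(9/10)(9/10)(1/10) = 0.0081; P(data | urn B) = (3/4)(1/4)(1/4)(3/4) = 0.035156; P(data | urn C) = (4/8)(4/8)(4/8)(4/8) = 0.0625.
Weighting by the prior gives 1/3 · 0.0081 = 0.0027, 1/3 · 0.035156 = 0.011719, 1/3 · 0.0625 = 0.020833; these sum to 0.035252.
Normalising, the posterior is P(urn A | data) = 0.076591, P(urn B | data) = 0.33243, P(urn C | data) = 0.59098.
The predictive probability is P(blue next | data) = (9/10)(0.076591) + (1/4)(0.33243) + (1/2)(0.59098) = 0.44753.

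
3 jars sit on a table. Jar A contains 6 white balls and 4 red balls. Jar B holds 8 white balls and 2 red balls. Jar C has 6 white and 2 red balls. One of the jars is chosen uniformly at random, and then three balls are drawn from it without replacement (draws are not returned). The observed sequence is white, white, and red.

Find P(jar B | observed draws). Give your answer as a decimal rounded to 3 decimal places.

Compute the likelihood of the observed sequence for each case: P(data | jar A) = (6/10)(5/9)(4/8) = 0.16667; P(data | jar B) = (8/10)(7/9)(2/8) = 0.15556; P(data | jar C) = (6/8)(5/7)(2/6) = 0.17857.
The prior-weighted likelihoods are 1/3 · 0.16667 = 0.055556, 1/3 · 0.15556 = 0.051852, 1/3 · 0.17857 = 0.059524; these sum to 0.16693.
By Bayes' rule, P(jar B | data) = (0.051852) / (0.16693) = 0.31062.

0.311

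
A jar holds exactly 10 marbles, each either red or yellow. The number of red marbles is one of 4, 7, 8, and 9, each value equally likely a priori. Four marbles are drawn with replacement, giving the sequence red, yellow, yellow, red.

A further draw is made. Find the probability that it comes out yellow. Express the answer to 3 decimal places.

The likelihood of the observed sequence under each hypothesis: P(data | r = 4) = (4/10)(6/10)(6/10)(4/10) = 0.0576; P(data | r = 7) = (7/10)(3/10)(3/10)(7/10) = 0.0441; P(data | r = 8) = (8/10)(2/10)(2/10)(8/10) = 0.0256; P(data | r = 9) = (9/10)(1/10)(1/10)(9/10) = 0.0081.
Multiplying each by its prior: 1/4 · 0.0576 = 0.0144, 1/4 · 0.0441 = 0.011025, 1/4 · 0.0256 = 0.0064, 1/4 · 0.0081 = 0.002025; these sum to 0.03385.
Dividing through by the total gives posterior P(r = 4 | data) = 0.42541, P(r = 7 | data) = 0.3257, P(r = 8 | data) = 0.18907, P(r = 9 | data) = 0.059823.
Averaging over the posterior, P(yellow next | data) = (3/5)(0.42541) + (3/10)(0.3257) + (1/5)(0.18907) + (1/10)(0.059823) = 0.39675.

0.397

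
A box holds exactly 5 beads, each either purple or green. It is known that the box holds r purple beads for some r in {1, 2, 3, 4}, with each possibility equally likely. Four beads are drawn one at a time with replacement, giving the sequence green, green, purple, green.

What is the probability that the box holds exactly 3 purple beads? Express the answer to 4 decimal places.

For each hypothesis, P(data | H) works out to: P(data | r = 1) = (4/5)(4/5)(1/5)(4/5) = 0.1024; P(data | r = 2) = (3/5)(3/5)(2/5)(3/5) = 0.0864; P(data | r = 3) = (2/5)(2/5)(3/5)(2/5) = 0.0384; P(data | r = 4) = (1/5)(1/5)(4/5)(1/5) = 0.0064.
Weighting by the prior gives 1/4 · 0.1024 = 0.0256, 1/4 · 0.0864 = 0.0216, 1/4 · 0.0384 = 0.0096, 1/4 · 0.0064 = 0.0016; these sum to 0.0584.
Hence P(r = 3 | data) = (0.0096) / (0.0584) = 0.16438.

0.1644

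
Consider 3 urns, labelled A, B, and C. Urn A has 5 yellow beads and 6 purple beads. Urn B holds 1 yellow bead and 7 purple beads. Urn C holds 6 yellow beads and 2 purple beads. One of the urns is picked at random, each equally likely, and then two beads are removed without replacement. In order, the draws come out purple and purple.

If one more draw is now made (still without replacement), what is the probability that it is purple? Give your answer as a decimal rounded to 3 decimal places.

0.705

Under each hypothesis, the probability of the observed sequence is: P(data | urn A) = (6/11)(5/10) = 3/11; P(data | urn B) = (7/8)(6/7) = 3/4; P(data | urn C) = (2/8)(1/7) = 1/28.
The prior-weighted likelihoods are 1/3 · 3/11 = 1/11, 1/3 · 3/4 = 1/4, 1/3 · 1/28 = 1/84; with total 163/462.
Normalising, the posterior is P(urn A | data) = 0.25767, P(urn B | data) = 0.70859, P(urn C | data) = 0.033742.
So P(purple next | data) = Σ P(purple next | H) P(H | data) = (4/9)(0.25767) + (5/6)(0.70859) + (0)(0.033742) = 0.70501.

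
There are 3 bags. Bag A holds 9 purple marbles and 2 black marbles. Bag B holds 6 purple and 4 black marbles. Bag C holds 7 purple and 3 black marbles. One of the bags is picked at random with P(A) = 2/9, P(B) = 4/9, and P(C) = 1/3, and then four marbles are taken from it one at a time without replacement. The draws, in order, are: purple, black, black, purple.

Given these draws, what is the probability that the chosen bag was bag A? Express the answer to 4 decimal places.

The likelihood of the observed sequence under each hypothesis: P(data | bag A) = (9/11)(2/10)(1/9)(8/8) = 0.018182; P(data | bag B) = (6/10)(4/9)(3/8)(5/7) = 0.071429; P(data | bag C) = (7/10)(3/9)(2/8)(6/7) = 0.05.
Multiplying each by its prior: 2/9 · 0.018182 = 0.0040404, 4/9 · 0.071429 = 0.031746, 1/3 · 0.05 = 0.016667; with total 0.052453.
Therefore the posterior P(bag A | data) = (0.0040404) / (0.052453) = 0.077029.

0.0770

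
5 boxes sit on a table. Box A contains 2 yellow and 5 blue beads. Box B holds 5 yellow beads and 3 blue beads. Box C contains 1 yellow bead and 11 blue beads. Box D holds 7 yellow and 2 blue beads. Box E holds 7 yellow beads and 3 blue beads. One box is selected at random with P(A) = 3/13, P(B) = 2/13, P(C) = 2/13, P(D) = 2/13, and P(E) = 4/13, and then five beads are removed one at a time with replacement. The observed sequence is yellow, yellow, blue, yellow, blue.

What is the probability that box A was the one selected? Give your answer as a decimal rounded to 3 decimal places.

0.130

Under each hypothesis, the probability of the observed sequence is: P(data | box A) = (2/7)(2/7)(5/7)(2/7)(5/7) = 0.0119; P(data | box B) = (5/8)(5/8)(3/8)(5/8)(3/8) = 0.034332; P(data | box C) = (1/12)(1/12)(11/12)(1/12)(11/12) = 0.00048627; P(data | box D) = (7/9)(7/9)(2/9)(7/9)(2/9) = 0.023235; P(data | box E) = (7/10)(7/10)(3/10)(7/10)(3/10) = 0.03087.
Weighting by the prior gives 3/13 · 0.0119 = 0.0027461, 2/13 · 0.034332 = 0.0052819, 2/13 · 0.00048627 = 7.4811e-05, 2/13 · 0.023235 = 0.0035746, 4/13 · 0.03087 = 0.0094985; these sum to 0.021176.
By Bayes' rule, P(box A | data) = (0.0027461) / (0.021176) = 0.12968.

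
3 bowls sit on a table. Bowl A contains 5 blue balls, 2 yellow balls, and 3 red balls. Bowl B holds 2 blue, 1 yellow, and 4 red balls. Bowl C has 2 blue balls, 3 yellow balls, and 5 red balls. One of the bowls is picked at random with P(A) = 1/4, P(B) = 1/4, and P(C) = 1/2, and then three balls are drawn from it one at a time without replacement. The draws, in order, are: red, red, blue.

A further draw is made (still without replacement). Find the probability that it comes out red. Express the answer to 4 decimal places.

The likelihood of the observed sequence under each hypothesis: P(data | bowl A) = (3/10)(2/9)(5/8) = 0.041667; P(data | bowl B) = (4/7)(3/6)(2/5) = 0.11429; P(data | bowl C) = (5/10)(4/9)(2/8) = 0.055556.
Weighting by the prior gives 1/4 · 0.041667 = 0.010417, 1/4 · 0.11429 = 0.028571, 1/2 · 0.055556 = 0.027778; these sum to 0.066766.
Normalising, the posterior is P(bowl A | data) = 0.15602, P(bowl B | data) = 0.42793, P(bowl C | data) = 0.41605.
The predictive probability is P(red next | data) = (1/7)(0.15602) + (1/2)(0.42793) + (3/7)(0.41605) = 0.41456.

0.4146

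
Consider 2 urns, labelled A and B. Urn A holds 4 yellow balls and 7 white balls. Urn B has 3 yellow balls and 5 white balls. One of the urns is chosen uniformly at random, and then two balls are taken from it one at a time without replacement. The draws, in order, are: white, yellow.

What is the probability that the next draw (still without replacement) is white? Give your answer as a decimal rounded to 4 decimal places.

0.6667

The likelihood of the observed sequence under each hypothesis: P(data | urn A) = (7/11)(4/10) = 0.25455; P(data | urn B) = (5/8)(3/7) = 0.26786.
Multiplying each by its prior: 1/2 · 0.25455 = 0.12727, 1/2 · 0.26786 = 0.13393; summing to 0.2612.
Dividing through by the total gives posterior P(urn A | data) = 0.48726, P(urn B | data) = 0.51274.
So P(white next | data) = Σ P(white next | H) P(H | data) = (2/3)(0.48726) + (2/3)(0.51274) = 0.66667.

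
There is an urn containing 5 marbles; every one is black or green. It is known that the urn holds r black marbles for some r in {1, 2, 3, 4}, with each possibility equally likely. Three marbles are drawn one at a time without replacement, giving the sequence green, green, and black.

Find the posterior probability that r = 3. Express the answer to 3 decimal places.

0.200

Compute the likelihood of the observed sequence for each case: P(data | r = 1) = (4/5)(3/4)(1/3) = 1/5; P(data | r = 2) = (3/5)(2/4)(2/3) = 1/5; P(data | r = 3) = (2/5)(1/4)(3/3) = 1/10; P(data | r = 4) = (1/5)(0/4) = 0.
Weighting by the prior gives 1/4 · 1/5 = 1/20, 1/4 · 1/5 = 1/20, 1/4 · 1/10 = 1/40, 1/4 · 0 = 0; with total 1/8.
Hence P(r = 3 | data) = (1/40) / (1/8) = 1/5.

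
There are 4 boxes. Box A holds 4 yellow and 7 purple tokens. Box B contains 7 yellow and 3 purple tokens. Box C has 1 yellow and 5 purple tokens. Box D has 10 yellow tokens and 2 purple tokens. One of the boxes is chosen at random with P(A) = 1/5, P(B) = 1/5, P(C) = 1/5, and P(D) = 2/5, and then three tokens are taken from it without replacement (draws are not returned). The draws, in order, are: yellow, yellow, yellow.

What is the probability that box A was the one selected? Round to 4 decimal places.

0.0172

Under each hypothesis, the probability of the observed sequence is: P(data | box A) = (4/11)(3/10)(2/9) = 0.024242; P(data | box B) = (7/10)(6/9)(5/8) = 0.29167; P(data | box C) = (1/6)(0/5) = 0; P(data | box D) = (10/12)(9/11)(8/10) = 0.54545.
The prior-weighted likelihoods are 1/5 · 0.024242 = 0.0048485, 1/5 · 0.29167 = 0.058333, 1/5 · 0 = 0, 2/5 · 0.54545 = 0.21818; summing to 0.28136.
So P(box A | data) = (0.0048485) / (0.28136) = 0.017232.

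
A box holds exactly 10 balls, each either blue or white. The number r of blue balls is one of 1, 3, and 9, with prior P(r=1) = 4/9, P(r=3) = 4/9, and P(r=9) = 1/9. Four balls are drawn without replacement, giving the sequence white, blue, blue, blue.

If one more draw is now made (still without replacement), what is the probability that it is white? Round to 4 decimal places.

0.2500

Compute the likelihood of the observed sequence for each case: P(data | r = 1) = (9/10)(1/9)(0/8) = 0; P(data | r = 3) = (7/10)(3/9)(2/8)(1/7) = 1/120; P(data | r = 9) = (1/10)(9/9)(8/8)(7/7) = 1/10.
The prior-weighted likelihoods are 4/9 · 0 = 0, 4/9 · 1/120 = 1/270, 1/9 · 1/10 = 1/90; these sum to 2/135.
Dividing through by the total gives posterior P(r = 1 | data) = 0, P(r = 3 | data) = 1/4, P(r = 9 | data) = 3/4.
The predictive probability is P(white next | data) = (1)(1/4) + (0)(3/4) = 1/4.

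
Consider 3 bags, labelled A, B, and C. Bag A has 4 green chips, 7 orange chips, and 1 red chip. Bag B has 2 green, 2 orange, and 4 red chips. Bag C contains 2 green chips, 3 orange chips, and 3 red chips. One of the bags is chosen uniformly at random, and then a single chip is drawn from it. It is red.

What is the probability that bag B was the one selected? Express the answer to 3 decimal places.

Under each hypothesis, the probability of this draw is: P(data | bag A) = (1/12) = 1/12; P(data | bag B) = (4/8) = 1/2; P(data | bag C) = (3/8) = 3/8.
Multiplying each by its prior: 1/3 · 1/12 = 1/36, 1/3 · 1/2 = 1/6, 1/3 · 3/8 = 1/8; summing to 23/72.
Hence P(bag B | data) = (1/6) / (23/72) = 12/23.

0.522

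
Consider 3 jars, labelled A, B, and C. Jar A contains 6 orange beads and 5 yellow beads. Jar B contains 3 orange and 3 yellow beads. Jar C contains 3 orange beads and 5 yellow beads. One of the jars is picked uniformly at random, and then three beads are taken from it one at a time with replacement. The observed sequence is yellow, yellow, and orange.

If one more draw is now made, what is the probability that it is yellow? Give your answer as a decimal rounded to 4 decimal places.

For each hypothesis, P(data | H) works out to: P(data | jar A) = (5/11)(5/11)(6/11) = 0.1127; P(data | jar B) = (3/6)(3/6)(3/6) = 0.125; P(data | jar C) = (5/8)(5/8)(3/8) = 0.14648.
Weighting by the prior gives 1/3 · 0.1127 = 0.037566, 1/3 · 0.125 = 0.041667, 1/3 · 0.14648 = 0.048828; these sum to 0.12806.
The posterior is then P(jar A | data) = 0.29334, P(jar B | data) = 0.32537, P(jar C | data) = 0.38129.
So P(yellow next | data) = Σ P(yellow next | H) P(H | data) = (5/11)(0.29334) + (1/2)(0.32537) + (5/8)(0.38129) = 0.53433.

0.5343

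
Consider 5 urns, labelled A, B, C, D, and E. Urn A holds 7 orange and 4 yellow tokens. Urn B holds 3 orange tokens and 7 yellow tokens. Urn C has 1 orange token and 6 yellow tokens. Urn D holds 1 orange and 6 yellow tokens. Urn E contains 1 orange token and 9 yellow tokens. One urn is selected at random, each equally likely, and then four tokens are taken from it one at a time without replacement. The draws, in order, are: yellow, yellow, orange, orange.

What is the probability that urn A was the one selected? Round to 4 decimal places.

Under each hypothesis, the probability of the observed sequence is: P(data | urn A) = (4/11)(3/10)(7/9)(6/8) = 7/110; P(data | urn B) = (7/10)(6/9)(3/8)(2/7) = 1/20; P(data | urn C) = (6/7)(5/6)(1/5)(0/4) = 0; P(data | urn D) = (6/7)(5/6)(1/5)(0/4) = 0; P(data | urn E) = (9/10)(8/9)(1/8)(0/7) = 0.
Multiplying each by its prior: 1/5 · 7/110 = 7/550, 1/5 · 1/20 = 1/100, 1/5 · 0 = 0, 1/5 · 0 = 0, 1/5 · 0 = 0; with total 1/44.
Therefore the posterior P(urn A | data) = (7/550) / (1/44) = 14/25.

0.5600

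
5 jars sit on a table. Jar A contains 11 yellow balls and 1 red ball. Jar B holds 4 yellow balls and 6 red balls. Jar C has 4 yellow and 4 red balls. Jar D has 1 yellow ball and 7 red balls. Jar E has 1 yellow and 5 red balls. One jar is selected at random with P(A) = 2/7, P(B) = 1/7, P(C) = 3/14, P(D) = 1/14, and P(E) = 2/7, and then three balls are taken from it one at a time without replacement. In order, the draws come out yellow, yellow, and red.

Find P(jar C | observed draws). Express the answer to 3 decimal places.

0.446

For each hypothesis, P(data | H) works out to: P(data | jar A) = (11/12)(10/11)(1/10) = 0.083333; P(data | jar B) = (4/10)(3/9)(6/8) = 0.1; P(data | jar C) = (4/8)(3/7)(4/6) = 0.14286; P(data | jar D) = (1/8)(0/7) = 0; P(data | jar E) = (1/6)(0/5) = 0.
Weighting by the prior gives 2/7 · 0.083333 = 0.02381, 1/7 · 0.1 = 0.014286, 3/14 · 0.14286 = 0.030612, 1/14 · 0 = 0, 2/7 · 0 = 0; with total 0.068707.
By Bayes' rule, P(jar C | data) = (0.030612) / (0.068707) = 0.44554.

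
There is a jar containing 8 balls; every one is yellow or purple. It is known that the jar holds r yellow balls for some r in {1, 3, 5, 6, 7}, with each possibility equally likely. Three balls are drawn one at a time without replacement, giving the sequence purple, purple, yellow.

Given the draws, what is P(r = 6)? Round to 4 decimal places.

Under each hypothesis, the probability of the observed sequence is: P(data | r = 1) = (7/8)(6/7)(1/6) = 1/8; P(data | r = 3) = (5/8)(4/7)(3/6) = 5/28; P(data | r = 5) = (3/8)(2/7)(5/6) = 5/56; P(data | r = 6) = (2/8)(1/7)(6/6) = 1/28; P(data | r = 7) = (1/8)(0/7) = 0.
The prior-weighted likelihoods are 1/5 · 1/8 = 1/40, 1/5 · 5/28 = 1/28, 1/5 · 5/56 = 1/56, 1/5 · 1/28 = 1/140, 1/5 · 0 = 0; these sum to 3/35.
Therefore the posterior P(r = 6 | data) = (1/140) / (3/35) = 1/12.

0.0833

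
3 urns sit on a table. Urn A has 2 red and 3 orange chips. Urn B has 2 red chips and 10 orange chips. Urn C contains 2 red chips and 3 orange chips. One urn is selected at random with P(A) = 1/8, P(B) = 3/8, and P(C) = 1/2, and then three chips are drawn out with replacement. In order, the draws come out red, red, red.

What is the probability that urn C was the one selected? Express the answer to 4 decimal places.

Compute the likelihood of the observed sequence for each case: P(data | urn A) = (2/5)(2/5)(2/5) = 0.064; P(data | urn B) = (2/12)(2/12)(2/12) = 0.0046296; P(data | urn C) = (2/5)(2/5)(2/5) = 0.064.
Weighting by the prior gives 1/8 · 0.064 = 0.008, 3/8 · 0.0046296 = 0.0017361, 1/2 · 0.064 = 0.032; summing to 0.041736.
Therefore the posterior P(urn C | data) = (0.032) / (0.041736) = 0.76672.

0.7667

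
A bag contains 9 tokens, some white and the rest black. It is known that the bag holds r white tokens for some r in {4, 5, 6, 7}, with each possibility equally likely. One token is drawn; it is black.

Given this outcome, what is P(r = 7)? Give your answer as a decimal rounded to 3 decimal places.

Under each hypothesis, the probability of this draw is: P(data | r = 4) = (5/9) = 5/9; P(data | r = 5) = (4/9) = 4/9; P(data | r = 6) = (3/9) = 1/3; P(data | r = 7) = (2/9) = 2/9.
The prior-weighted likelihoods are 1/4 · 5/9 = 5/36, 1/4 · 4/9 = 1/9, 1/4 · 1/3 = 1/12, 1/4 · 2/9 = 1/18; these sum to 7/18.
Hence P(r = 7 | data) = (1/18) / (7/18) = 1/7.

0.143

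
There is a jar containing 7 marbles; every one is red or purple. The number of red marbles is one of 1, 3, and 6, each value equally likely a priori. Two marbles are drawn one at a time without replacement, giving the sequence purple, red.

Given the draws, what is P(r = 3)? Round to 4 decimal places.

For each hypothesis, P(data | H) works out to: P(data | r = 1) = (6/7)(1/6) = 1/7; P(data | r = 3) = (4/7)(3/6) = 2/7; P(data | r = 6) = (1/7)(6/6) = 1/7.
Multiplying each by its prior: 1/3 · 1/7 = 1/21, 1/3 · 2/7 = 2/21, 1/3 · 1/7 = 1/21; these sum to 4/21.
So P(r = 3 | data) = (2/21) / (4/21) = 1/2.

0.5000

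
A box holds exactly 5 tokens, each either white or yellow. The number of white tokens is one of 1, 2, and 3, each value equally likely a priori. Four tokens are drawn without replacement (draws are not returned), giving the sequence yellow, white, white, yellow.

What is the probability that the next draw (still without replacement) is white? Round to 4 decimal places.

For each hypothesis, P(data | H) works out to: P(data | r = 1) = (4/5)(1/4)(0/3) = 0; P(data | r = 2) = (3/5)(2/4)(1/3)(2/2) = 1/10; P(data | r = 3) = (2/5)(3/4)(2/3)(1/2) = 1/10.
The prior-weighted likelihoods are 1/3 · 0 = 0, 1/3 · 1/10 = 1/30, 1/3 · 1/10 = 1/30; these sum to 1/15.
Normalising, the posterior is P(r = 1 | data) = 0, P(r = 2 | data) = 1/2, P(r = 3 | data) = 1/2.
Averaging over the posterior, P(white next | data) = (0)(1/2) + (1)(1/2) = 1/2.

0.5000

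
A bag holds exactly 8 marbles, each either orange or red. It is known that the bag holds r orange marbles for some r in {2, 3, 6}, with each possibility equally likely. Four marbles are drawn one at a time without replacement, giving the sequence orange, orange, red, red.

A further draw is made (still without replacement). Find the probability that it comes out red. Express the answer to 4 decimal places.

0.6250

Under each hypothesis, the probability of the observed sequence is: P(data | r = 2) = (2/8)(1/7)(6/6)(5/5) = 1/28; P(data | r = 3) = (3/8)(2/7)(5/6)(4/5) = 1/14; P(data | r = 6) = (6/8)(5/7)(2/6)(1/5) = 1/28.
Multiplying each by its prior: 1/3 · 1/28 = 1/84, 1/3 · 1/14 = 1/42, 1/3 · 1/28 = 1/84; summing to 1/21.
Normalising, the posterior is P(r = 2 | data) = 1/4, P(r = 3 | data) = 1/2, P(r = 6 | data) = 1/4.
So P(red next | data) = Σ P(red next | H) P(H | data) = (1)(1/4) + (3/4)(1/2) + (0)(1/4) = 5/8.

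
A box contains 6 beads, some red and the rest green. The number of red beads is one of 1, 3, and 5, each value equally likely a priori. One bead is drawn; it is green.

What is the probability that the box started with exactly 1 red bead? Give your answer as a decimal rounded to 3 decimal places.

Under each hypothesis, the probability of this draw is: P(data | r = 1) = (5/6) = 5/6; P(data | r = 3) = (3/6) = 1/2; P(data | r = 5) = (1/6) = 1/6.
Multiplying each by its prior: 1/3 · 5/6 = 5/18, 1/3 · 1/2 = 1/6, 1/3 · 1/6 = 1/18; with total 1/2.
Therefore the posterior P(r = 1 | data) = (5/18) / (1/2) = 5/9.

0.556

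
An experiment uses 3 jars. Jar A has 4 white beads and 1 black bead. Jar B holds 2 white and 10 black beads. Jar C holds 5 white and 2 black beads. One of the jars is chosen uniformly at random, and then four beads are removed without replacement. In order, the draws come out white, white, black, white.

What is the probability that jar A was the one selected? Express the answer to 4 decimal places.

Under each hypothesis, the probability of the observed sequence is: P(data | jar A) = (4/5)(3/4)(1/3)(2/2) = 1/5; P(data | jar B) = (2/12)(1/11)(10/10)(0/9) = 0; P(data | jar C) = (5/7)(4/6)(2/5)(3/4) = 1/7.
Multiplying each by its prior: 1/3 · 1/5 = 1/15, 1/3 · 0 = 0, 1/3 · 1/7 = 1/21; these sum to 4/35.
By Bayes' rule, P(jar A | data) = (1/15) / (4/35) = 7/12.

0.5833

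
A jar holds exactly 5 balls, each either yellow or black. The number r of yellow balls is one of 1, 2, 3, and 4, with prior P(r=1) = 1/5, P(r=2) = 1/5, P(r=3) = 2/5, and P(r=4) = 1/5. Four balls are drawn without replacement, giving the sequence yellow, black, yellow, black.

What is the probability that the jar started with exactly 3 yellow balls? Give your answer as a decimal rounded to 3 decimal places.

Under each hypothesis, the probability of the observed sequence is: P(data | r = 1) = (1/5)(4/4)(0/3) = 0; P(data | r = 2) = (2/5)(3/4)(1/3)(2/2) = 1/10; P(data | r = 3) = (3/5)(2/4)(2/3)(1/2) = 1/10; P(data | r = 4) = (4/5)(1/4)(3/3)(0/2) = 0.
Multiplying each by its prior: 1/5 · 0 = 0, 1/5 · 1/10 = 1/50, 2/5 · 1/10 = 1/25, 1/5 · 0 = 0; these sum to 3/50.
By Bayes' rule, P(r = 3 | data) = (1/25) / (3/50) = 2/3.

0.667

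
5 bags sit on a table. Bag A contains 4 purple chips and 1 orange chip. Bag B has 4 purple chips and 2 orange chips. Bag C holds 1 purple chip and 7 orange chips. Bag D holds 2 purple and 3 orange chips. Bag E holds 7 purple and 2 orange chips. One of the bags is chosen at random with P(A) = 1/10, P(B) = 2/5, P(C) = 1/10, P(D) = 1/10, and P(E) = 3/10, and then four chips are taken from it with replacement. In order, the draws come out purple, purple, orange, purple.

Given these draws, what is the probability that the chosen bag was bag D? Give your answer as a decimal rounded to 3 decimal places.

0.045

The likelihood of the observed sequence under each hypothesis: P(data | bag A) = (4/5)(4/5)(1/5)(4/5) = 0.1024; P(data | bag B) = (4/6)(4/6)(2/6)(4/6) = 0.098765; P(data | bag C) = (1/8)(1/8)(7/8)(1/8) = 0.001709; P(data | bag D) = (2/5)(2/5)(3/5)(2/5) = 0.0384; P(data | bag E) = (7/9)(7/9)(2/9)(7/9) = 0.10456.
Multiplying each by its prior: 1/10 · 0.1024 = 0.01024, 2/5 · 0.098765 = 0.039506, 1/10 · 0.001709 = 0.0001709, 1/10 · 0.0384 = 0.00384, 3/10 · 0.10456 = 0.031367; these sum to 0.085124.
So P(bag D | data) = (0.00384) / (0.085124) = 0.045111.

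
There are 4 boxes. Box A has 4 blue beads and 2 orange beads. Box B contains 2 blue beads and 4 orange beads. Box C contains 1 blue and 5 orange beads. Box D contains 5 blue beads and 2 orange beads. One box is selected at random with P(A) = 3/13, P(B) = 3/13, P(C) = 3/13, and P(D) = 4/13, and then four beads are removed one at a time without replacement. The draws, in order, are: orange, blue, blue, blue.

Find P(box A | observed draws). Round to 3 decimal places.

0.412

Compute the likelihood of the observed sequence for each case: P(data | box A) = (2/6)(4/5)(3/4)(2/3) = 2/15; P(data | box B) = (4/6)(2/5)(1/4)(0/3) = 0; P(data | box C) = (5/6)(1/5)(0/4) = 0; P(data | box D) = (2/7)(5/6)(4/5)(3/4) = 1/7.
The prior-weighted likelihoods are 3/13 · 2/15 = 2/65, 3/13 · 0 = 0, 3/13 · 0 = 0, 4/13 · 1/7 = 4/91; with total 34/455.
So P(box A | data) = (2/65) / (34/455) = 7/17.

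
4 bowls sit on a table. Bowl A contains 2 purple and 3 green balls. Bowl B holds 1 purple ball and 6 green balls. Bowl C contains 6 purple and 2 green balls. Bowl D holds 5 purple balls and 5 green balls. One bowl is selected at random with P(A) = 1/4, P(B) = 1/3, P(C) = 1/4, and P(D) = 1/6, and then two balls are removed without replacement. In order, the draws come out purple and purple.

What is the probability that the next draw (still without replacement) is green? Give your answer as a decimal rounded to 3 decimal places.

0.474

For each hypothesis, P(data | H) works out to: P(data | bowl A) = (2/5)(1/4) = 0.1; P(data | bowl B) = (1/7)(0/6) = 0; P(data | bowl C) = (6/8)(5/7) = 0.53571; P(data | bowl D) = (5/10)(4/9) = 0.22222.
Multiplying each by its prior: 1/4 · 0.1 = 0.025, 1/3 · 0 = 0, 1/4 · 0.53571 = 0.13393, 1/6 · 0.22222 = 0.037037; summing to 0.19597.
The posterior is then P(bowl A | data) = 0.12757, P(bowl B | data) = 0, P(bowl C | data) = 0.68343, P(bowl D | data) = 0.189.
The predictive probability is P(green next | data) = (1)(0.12757) + (1/3)(0.68343) + (5/8)(0.189) = 0.47351.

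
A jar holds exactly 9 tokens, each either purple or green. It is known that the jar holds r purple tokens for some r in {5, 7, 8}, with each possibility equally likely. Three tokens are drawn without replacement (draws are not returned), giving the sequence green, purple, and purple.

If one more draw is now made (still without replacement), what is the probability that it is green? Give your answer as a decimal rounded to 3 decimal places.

0.245

Under each hypothesis, the probability of the observed sequence is: P(data | r = 5) = (4/9)(5/8)(4/7) = 10/63; P(data | r = 7) = (2/9)(7/8)(6/7) = 1/6; P(data | r = 8) = (1/9)(8/8)(7/7) = 1/9.
Multiplying each by its prior: 1/3 · 10/63 = 10/189, 1/3 · 1/6 = 1/18, 1/3 · 1/9 = 1/27; with total 55/378.
Normalising, the posterior is P(r = 5 | data) = 4/11, P(r = 7 | data) = 21/55, P(r = 8 | data) = 14/55.
The predictive probability is P(green next | data) = (1/2)(4/11) + (1/6)(21/55) + (0)(14/55) = 27/110.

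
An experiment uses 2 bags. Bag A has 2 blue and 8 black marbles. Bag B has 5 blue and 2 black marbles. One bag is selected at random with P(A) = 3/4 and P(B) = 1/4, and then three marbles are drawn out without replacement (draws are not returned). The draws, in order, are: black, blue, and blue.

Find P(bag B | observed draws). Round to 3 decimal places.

The likelihood of the observed sequence under each hypothesis: P(data | bag A) = (8/10)(2/9)(1/8) = 1/45; P(data | bag B) = (2/7)(5/6)(4/5) = 4/21.
Weighting by the prior gives 3/4 · 1/45 = 1/60, 1/4 · 4/21 = 1/21; these sum to 9/140.
Therefore the posterior P(bag B | data) = (1/21) / (9/140) = 20/27.

0.741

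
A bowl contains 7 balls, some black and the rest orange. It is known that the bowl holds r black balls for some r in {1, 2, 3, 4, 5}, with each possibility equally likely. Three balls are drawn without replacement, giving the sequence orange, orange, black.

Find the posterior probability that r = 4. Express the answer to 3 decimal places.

0.171

The likelihood of the observed sequence under each hypothesis: P(data | r = 1) = (6/7)(5/6)(1/5) = 1/7; P(data | r = 2) = (5/7)(4/6)(2/5) = 4/21; P(data | r = 3) = (4/7)(3/6)(3/5) = 6/35; P(data | r = 4) = (3/7)(2/6)(4/5) = 4/35; P(data | r = 5) = (2/7)(1/6)(5/5) = 1/21.
Weighting by the prior gives 1/5 · 1/7 = 1/35, 1/5 · 4/21 = 4/105, 1/5 · 6/35 = 6/175, 1/5 · 4/35 = 4/175, 1/5 · 1/21 = 1/105; summing to 2/15.
Hence P(r = 4 | data) = (4/175) / (2/15) = 6/35.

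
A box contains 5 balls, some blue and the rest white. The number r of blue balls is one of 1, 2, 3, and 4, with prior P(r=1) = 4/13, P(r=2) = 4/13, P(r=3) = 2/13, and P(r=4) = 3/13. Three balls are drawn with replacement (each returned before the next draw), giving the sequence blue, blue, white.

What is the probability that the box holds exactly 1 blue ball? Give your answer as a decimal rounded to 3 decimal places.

The likelihood of the observed sequence under each hypothesis: P(data | r = 1) = (1/5)(1/5)(4/5) = 0.032; P(data | r = 2) = (2/5)(2/5)(3/5) = 0.096; P(data | r = 3) = (3/5)(3/5)(2/5) = 0.144; P(data | r = 4) = (4/5)(4/5)(1/5) = 0.128.
Weighting by the prior gives 4/13 · 0.032 = 0.0098462, 4/13 · 0.096 = 0.029538, 2/13 · 0.144 = 0.022154, 3/13 · 0.128 = 0.029538; these sum to 0.091077.
Therefore the posterior P(r = 1 | data) = (0.0098462) / (0.091077) = 0.10811.

0.108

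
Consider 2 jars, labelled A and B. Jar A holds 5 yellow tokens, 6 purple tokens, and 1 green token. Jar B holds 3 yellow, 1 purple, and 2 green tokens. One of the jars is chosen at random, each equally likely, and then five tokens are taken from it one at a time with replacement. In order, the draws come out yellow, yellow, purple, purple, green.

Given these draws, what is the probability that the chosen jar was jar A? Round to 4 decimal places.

0.6098

For each hypothesis, P(data | H) works out to: P(data | jar A) = (5/12)(5/12)(6/12)(6/12)(1/12) = 0.0036169; P(data | jar B) = (3/6)(3/6)(1/6)(1/6)(2/6) = 0.0023148.
The prior-weighted likelihoods are 1/2 · 0.0036169 = 0.0018084, 1/2 · 0.0023148 = 0.0011574; with total 0.0029659.
So P(jar A | data) = (0.0018084) / (0.0029659) = 0.60976.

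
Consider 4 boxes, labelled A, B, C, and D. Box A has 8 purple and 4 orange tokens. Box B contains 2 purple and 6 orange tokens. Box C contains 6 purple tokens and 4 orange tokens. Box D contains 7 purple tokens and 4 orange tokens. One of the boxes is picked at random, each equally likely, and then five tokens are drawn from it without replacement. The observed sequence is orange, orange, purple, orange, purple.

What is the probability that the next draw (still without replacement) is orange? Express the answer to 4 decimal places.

Under each hypothesis, the probability of the observed sequence is: P(data | box A) = (4/12)(3/11)(8/10)(2/9)(7/8) = 0.014141; P(data | box B) = (6/8)(5/7)(2/6)(4/5)(1/4) = 0.035714; P(data | box C) = (4/10)(3/9)(6/8)(2/7)(5/6) = 0.02381; P(data | box D) = (4/11)(3/10)(7/9)(2/8)(6/7) = 0.018182.
Multiplying each by its prior: 1/4 · 0.014141 = 0.0035354, 1/4 · 0.035714 = 0.0089286, 1/4 · 0.02381 = 0.0059524, 1/4 · 0.018182 = 0.0045455; these sum to 0.022962.
Normalising, the posterior is P(box A | data) = 0.15397, P(box B | data) = 0.38885, P(box C | data) = 0.25923, P(box D | data) = 0.19796.
Averaging over the posterior, P(orange next | data) = (1/7)(0.15397) + (1)(0.38885) + (1/5)(0.25923) + (1/6)(0.19796) = 0.49568.

0.4957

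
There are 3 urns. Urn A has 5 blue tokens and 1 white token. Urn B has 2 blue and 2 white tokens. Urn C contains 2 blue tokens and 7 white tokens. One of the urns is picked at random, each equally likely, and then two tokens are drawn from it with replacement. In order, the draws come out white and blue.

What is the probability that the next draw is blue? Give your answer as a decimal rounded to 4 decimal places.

Compute the likelihood of the observed sequence for each case: P(data | urn A) = (1/6)(5/6) = 5/36; P(data | urn B) = (2/4)(2/4) = 1/4; P(data | urn C) = (7/9)(2/9) = 14/81.
Weighting by the prior gives 1/3 · 5/36 = 5/108, 1/3 · 1/4 = 1/12, 1/3 · 14/81 = 14/243; summing to 91/486.
Dividing through by the total gives posterior P(urn A | data) = 45/182, P(urn B | data) = 81/182, P(urn C | data) = 4/13.
The predictive probability is P(blue next | data) = (5/6)(45/182) + (1/2)(81/182) + (2/9)(4/13) = 407/819.

0.4969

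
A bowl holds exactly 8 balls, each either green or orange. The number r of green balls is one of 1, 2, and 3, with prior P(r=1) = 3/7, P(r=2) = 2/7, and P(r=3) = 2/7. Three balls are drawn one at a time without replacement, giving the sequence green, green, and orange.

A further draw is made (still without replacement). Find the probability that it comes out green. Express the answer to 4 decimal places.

0.1429

Under each hypothesis, the probability of the observed sequence is: P(data | r = 1) = (1/8)(0/7) = 0; P(data | r = 2) = (2/8)(1/7)(6/6) = 1/28; P(data | r = 3) = (3/8)(2/7)(5/6) = 5/56.
The prior-weighted likelihoods are 3/7 · 0 = 0, 2/7 · 1/28 = 1/98, 2/7 · 5/56 = 5/196; these sum to 1/28.
The posterior is then P(r = 1 | data) = 0, P(r = 2 | data) = 2/7, P(r = 3 | data) = 5/7.
So P(green next | data) = Σ P(green next | H) P(H | data) = (0)(2/7) + (1/5)(5/7) = 1/7.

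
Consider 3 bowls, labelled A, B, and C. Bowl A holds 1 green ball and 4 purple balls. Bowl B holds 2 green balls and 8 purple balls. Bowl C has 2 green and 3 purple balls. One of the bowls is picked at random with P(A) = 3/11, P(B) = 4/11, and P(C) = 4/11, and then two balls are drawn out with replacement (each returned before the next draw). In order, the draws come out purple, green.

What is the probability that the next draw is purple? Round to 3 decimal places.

0.708

The likelihood of the observed sequence under each hypothesis: P(data | bowl A) = (4/5)(1/5) = 4/25; P(data | bowl B) = (8/10)(2/10) = 4/25; P(data | bowl C) = (3/5)(2/5) = 6/25.
Weighting by the prior gives 3/11 · 4/25 = 12/275, 4/11 · 4/25 = 16/275, 4/11 · 6/25 = 24/275; summing to 52/275.
Dividing through by the total gives posterior P(bowl A | data) = 3/13, P(bowl B | data) = 4/13, P(bowl C | data) = 6/13.
Averaging over the posterior, P(purple next | data) = (4/5)(3/13) + (4/5)(4/13) + (3/5)(6/13) = 46/65.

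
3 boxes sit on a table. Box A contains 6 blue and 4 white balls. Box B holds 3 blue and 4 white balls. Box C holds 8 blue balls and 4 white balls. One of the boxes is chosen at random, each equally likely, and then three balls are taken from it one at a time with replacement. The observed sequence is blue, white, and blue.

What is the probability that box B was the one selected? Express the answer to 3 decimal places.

0.264

The likelihood of the observed sequence under each hypothesis: P(data | box A) = (6/10)(4/10)(6/10) = 0.144; P(data | box B) = (3/7)(4/7)(3/7) = 0.10496; P(data | box C) = (8/12)(4/12)(8/12) = 0.14815.
Weighting by the prior gives 1/3 · 0.144 = 0.048, 1/3 · 0.10496 = 0.034985, 1/3 · 0.14815 = 0.049383; summing to 0.13237.
So P(box B | data) = (0.034985) / (0.13237) = 0.2643.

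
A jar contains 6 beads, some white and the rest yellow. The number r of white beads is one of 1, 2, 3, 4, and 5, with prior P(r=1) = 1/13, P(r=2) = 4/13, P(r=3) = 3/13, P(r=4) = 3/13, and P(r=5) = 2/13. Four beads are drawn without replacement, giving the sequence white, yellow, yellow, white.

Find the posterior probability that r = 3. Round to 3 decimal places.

For each hypothesis, P(data | H) works out to: P(data | r = 1) = (1/6)(5/5)(4/4)(0/3) = 0; P(data | r = 2) = (2/6)(4/5)(3/4)(1/3) = 1/15; P(data | r = 3) = (3/6)(3/5)(2/4)(2/3) = 1/10; P(data | r = 4) = (4/6)(2/5)(1/4)(3/3) = 1/15; P(data | r = 5) = (5/6)(1/5)(0/4) = 0.
Multiplying each by its prior: 1/13 · 0 = 0, 4/13 · 1/15 = 4/195, 3/13 · 1/10 = 3/130, 3/13 · 1/15 = 1/65, 2/13 · 0 = 0; summing to 23/390.
So P(r = 3 | data) = (3/130) / (23/390) = 9/23.

0.391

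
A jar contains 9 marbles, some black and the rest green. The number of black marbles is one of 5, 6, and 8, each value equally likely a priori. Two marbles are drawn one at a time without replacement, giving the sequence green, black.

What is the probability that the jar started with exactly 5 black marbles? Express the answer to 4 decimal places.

For each hypothesis, P(data | H) works out to: P(data | r = 5) = (4/9)(5/8) = 5/18; P(data | r = 6) = (3/9)(6/8) = 1/4; P(data | r = 8) = (1/9)(8/8) = 1/9.
Weighting by the prior gives 1/3 · 5/18 = 5/54, 1/3 · 1/4 = 1/12, 1/3 · 1/9 = 1/27; summing to 23/108.
Therefore the posterior P(r = 5 | data) = (5/54) / (23/108) = 10/23.

0.4348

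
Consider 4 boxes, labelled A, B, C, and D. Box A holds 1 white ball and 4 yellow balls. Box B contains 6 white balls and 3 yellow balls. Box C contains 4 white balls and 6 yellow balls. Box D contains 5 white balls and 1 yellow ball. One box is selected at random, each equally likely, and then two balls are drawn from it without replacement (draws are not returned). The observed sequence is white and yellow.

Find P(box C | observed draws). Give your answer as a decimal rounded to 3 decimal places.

0.302

For each hypothesis, P(data | H) works out to: P(data | box A) = (1/5)(4/4) = 1/5; P(data | box B) = (6/9)(3/8) = 1/4; P(data | box C) = (4/10)(6/9) = 4/15; P(data | box D) = (5/6)(1/5) = 1/6.
The prior-weighted likelihoods are 1/4 · 1/5 = 1/20, 1/4 · 1/4 = 1/16, 1/4 · 4/15 = 1/15, 1/4 · 1/6 = 1/24; summing to 53/240.
So P(box C | data) = (1/15) / (53/240) = 16/53.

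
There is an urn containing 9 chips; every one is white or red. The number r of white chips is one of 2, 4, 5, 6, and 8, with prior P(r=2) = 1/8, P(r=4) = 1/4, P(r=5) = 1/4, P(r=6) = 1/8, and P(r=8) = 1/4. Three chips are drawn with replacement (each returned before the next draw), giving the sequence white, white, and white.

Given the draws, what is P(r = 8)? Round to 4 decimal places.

Compute the likelihood of the observed sequence for each case: P(data | r = 2) = (2/9)(2/9)(2/9) = 0.010974; P(data | r = 4) = (4/9)(4/9)(4/9) = 0.087791; P(data | r = 5) = (5/9)(5/9)(5/9) = 0.17147; P(data | r = 6) = (6/9)(6/9)(6/9) = 0.2963; P(data | r = 8) = (8/9)(8/9)(8/9) = 0.70233.
Multiplying each by its prior: 1/8 · 0.010974 = 0.0013717, 1/4 · 0.087791 = 0.021948, 1/4 · 0.17147 = 0.042867, 1/8 · 0.2963 = 0.037037, 1/4 · 0.70233 = 0.17558; these sum to 0.27881.
Hence P(r = 8 | data) = (0.17558) / (0.27881) = 0.62977.

0.6298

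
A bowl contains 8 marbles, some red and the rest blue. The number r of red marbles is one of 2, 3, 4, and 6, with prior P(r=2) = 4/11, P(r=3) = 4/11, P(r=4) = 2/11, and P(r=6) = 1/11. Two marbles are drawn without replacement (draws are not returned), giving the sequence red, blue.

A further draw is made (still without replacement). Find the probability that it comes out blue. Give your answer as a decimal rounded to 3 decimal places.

The likelihood of the observed sequence under each hypothesis: P(data | r = 2) = (2/8)(6/7) = 3/14; P(data | r = 3) = (3/8)(5/7) = 15/56; P(data | r = 4) = (4/8)(4/7) = 2/7; P(data | r = 6) = (6/8)(2/7) = 3/14.
The prior-weighted likelihoods are 4/11 · 3/14 = 6/77, 4/11 · 15/56 = 15/154, 2/11 · 2/7 = 4/77, 1/11 · 3/14 = 3/154; with total 19/77.
Normalising, the posterior is P(r = 2 | data) = 6/19, P(r = 3 | data) = 15/38, P(r = 4 | data) = 4/19, P(r = 6 | data) = 3/38.
Averaging over the posterior, P(blue next | data) = (5/6)(6/19) + (2/3)(15/38) + (1/2)(4/19) + (1/6)(3/38) = 49/76.

0.645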